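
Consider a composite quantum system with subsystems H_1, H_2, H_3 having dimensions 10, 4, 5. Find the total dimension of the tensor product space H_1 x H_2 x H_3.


dim(H_1 x H_2 x H_3) = 10 * 4 * 5
= 40 * 5
= 200

200


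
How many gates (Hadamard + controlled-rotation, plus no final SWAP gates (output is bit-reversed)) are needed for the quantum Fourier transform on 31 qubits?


Hadamard gates: 31
Controlled rotations: n*(n-1)/2 = 31*30/2 = 465
SWAP gates: 0 (omitted)
Total = 31 + 465
= 496

496


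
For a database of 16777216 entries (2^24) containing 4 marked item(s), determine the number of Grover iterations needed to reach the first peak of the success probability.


After j Grover iterations the success probability is P(j) = sin^2((2j+1)*theta), where sin(theta) = sqrt(k/N).
N = 2^24 = 16777216, k = 4
sin(theta) = sqrt(k/N) = 0.00048828125
theta = arcsin(sqrt(k/N)) = 0.0004882812694 rad
P(j) reaches its first maximum when (2j+1)*theta is as close as possible to pi/2, i.e. j = round(pi/(4*theta) - 1/2).
pi/(4*theta) - 1/2 = 1607.9954
(For comparison, the common estimate pi/4 * sqrt(N/k) = 1608.4954; the exact maximiser is used here.)
Optimal iterations = 1608

1608


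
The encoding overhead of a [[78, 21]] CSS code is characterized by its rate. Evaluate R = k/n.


Code rate R = k/n
= 21/78
= 0.2692

0.2692


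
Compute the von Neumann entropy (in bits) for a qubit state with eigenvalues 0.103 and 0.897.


S = -p*log2(p) - (1-p)*log2(1-p)
p = 0.1030, 1-p = 0.8970
= -0.1030 * log2(0.1030) - 0.8970 * log2(0.8970)
= -(-0.3378) - (-0.1407)
= 0.4784

0.4784


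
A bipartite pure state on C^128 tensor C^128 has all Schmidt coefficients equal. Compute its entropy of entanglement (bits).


For a maximally entangled state in d x d:
S = log2(d) = log2(128)
= 7.0000

7.0000


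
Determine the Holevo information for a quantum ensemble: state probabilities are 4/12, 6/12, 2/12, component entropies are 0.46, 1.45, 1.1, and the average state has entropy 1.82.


chi = S(rho) - sum_i p_i * S(rho_i)
Weighted entropy = 4/12 * 0.46 + 6/12 * 1.45 + 2/12 * 1.1
= 1.0617
chi = 1.82 - 1.0617
= 0.7583

0.7583


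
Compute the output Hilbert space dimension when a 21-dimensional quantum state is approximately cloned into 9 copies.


Output space = H^(tensor 9) where dim(H) = 21
dim = 21^9
= 441 (after 2 factors)
= 9261 (after 3 factors)
= 194481 (after 4 factors)
= 4084101 (after 5 factors)
= 85766121 (after 6 factors)
= 1801088541 (after 7 factors)
= 37822859361 (after 8 factors)
= 794280046581 (after 9 factors)
= 794280046581

794280046581


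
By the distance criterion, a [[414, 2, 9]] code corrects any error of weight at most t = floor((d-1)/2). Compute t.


Code parameters: [[414, 2, 9]], distance d = 9.
Number of correctable errors = floor((d-1)/2)
= floor((9 - 1)/2)
= floor(8/2)
= 4

4


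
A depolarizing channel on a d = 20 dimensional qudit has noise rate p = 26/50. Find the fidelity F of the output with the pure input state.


F = (1-p) + p/d
= (1 - 0.5200) + 0.5200/20
= 0.4800 + 0.0260
= 0.5060

0.5060


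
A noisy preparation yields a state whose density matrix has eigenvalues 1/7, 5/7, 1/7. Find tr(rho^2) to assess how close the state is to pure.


tr(rho^2) = sum of eigenvalues squared
= (1/7)^2 + (5/7)^2 + (1/7)^2
= (1 + 25 + 1) / 49
= 27/49
= 0.5510

0.5510


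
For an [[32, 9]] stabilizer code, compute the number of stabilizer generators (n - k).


For an [[n,k]] stabilizer code:
Number of stabilizer generators = n - k
= 32 - 9
= 23

23


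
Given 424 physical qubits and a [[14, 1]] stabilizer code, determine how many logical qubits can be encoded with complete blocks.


Each code block uses 14 physical qubits for 1 logical qubit(s).
Number of complete blocks = floor(424 / 14) = 30
Logical qubits = 30 * 1
= 30

30


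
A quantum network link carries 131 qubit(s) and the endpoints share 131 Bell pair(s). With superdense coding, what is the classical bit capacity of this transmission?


Superdense coding allows 2 classical bits per shared entangled pair.
131 pair(s) -> 2 * 131 = 262 classical bits

262


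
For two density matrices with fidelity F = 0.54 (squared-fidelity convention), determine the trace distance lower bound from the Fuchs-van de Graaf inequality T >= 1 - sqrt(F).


Fuchs-van de Graaf (squared-fidelity convention): 1 - sqrt(F) <= T <= sqrt(1 - F).
Lower bound: T >= 1 - sqrt(F)
sqrt(F) = sqrt(0.54) = 0.7348
T >= 1 - 0.7348
T >= 0.2652

0.2652


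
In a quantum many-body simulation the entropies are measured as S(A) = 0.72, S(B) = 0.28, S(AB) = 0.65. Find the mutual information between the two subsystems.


I(A:B) = S(A) + S(B) - S(AB)
= 0.72 + 0.28 - 0.65
= 0.3500

0.3500


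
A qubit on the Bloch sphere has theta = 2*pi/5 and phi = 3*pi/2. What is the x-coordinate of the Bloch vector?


theta = 1.2566, phi = 4.7124
r_x = sin(theta)*cos(phi) = 0.9511 * 0.0000
r_x = 0.0000

0.0000


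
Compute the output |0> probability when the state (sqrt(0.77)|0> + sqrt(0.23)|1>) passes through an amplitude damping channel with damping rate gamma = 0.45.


For amplitude damping with parameter gamma on state sqrt(a)|0> + sqrt(b)|1>:
alpha^2 = 0.77, beta^2 = 0.23
P(|0>) = alpha^2 + gamma * beta^2
= 0.77 + 0.45 * 0.23
= 0.77 + 0.1035
= 0.8735

0.8735


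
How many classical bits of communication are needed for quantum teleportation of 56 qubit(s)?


Quantum teleportation requires 2 classical bits per qubit teleported.
56 qubit(s) -> 2 * 56 = 112 classical bits

112


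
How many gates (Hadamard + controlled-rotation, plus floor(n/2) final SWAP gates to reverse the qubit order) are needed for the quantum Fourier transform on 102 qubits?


Hadamard gates: 102
Controlled rotations: n*(n-1)/2 = 102*101/2 = 5151
SWAP gates: floor(n/2) = floor(102/2) = 51
Total = 102 + 5151 + 51
= 5304

5304


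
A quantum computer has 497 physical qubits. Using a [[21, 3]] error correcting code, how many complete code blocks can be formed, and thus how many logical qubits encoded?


Each code block uses 21 physical qubits for 3 logical qubit(s).
Number of complete blocks = floor(497 / 21) = 23
Logical qubits = 23 * 3
= 69

69


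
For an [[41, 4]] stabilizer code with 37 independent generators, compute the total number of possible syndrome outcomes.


Each stabilizer generator gives a binary (+1 or -1) measurement outcome.
With 37 independent generators:
Total syndromes = 2^37
= 137438953472

137438953472


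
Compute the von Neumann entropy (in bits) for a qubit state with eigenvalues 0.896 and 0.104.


S = -p*log2(p) - (1-p)*log2(1-p)
p = 0.8960, 1-p = 0.1040
= -0.8960 * log2(0.8960) - 0.1040 * log2(0.1040)
= -(-0.1420) - (-0.3396)
= 0.4815

0.4815


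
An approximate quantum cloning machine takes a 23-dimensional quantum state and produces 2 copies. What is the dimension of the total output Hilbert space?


Output space = H^(tensor 2) where dim(H) = 23
dim = 23^2
= 529

529


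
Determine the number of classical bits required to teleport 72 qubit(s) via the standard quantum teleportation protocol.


Quantum teleportation requires 2 classical bits per qubit teleported.
72 qubit(s) -> 2 * 72 = 144 classical bits

144


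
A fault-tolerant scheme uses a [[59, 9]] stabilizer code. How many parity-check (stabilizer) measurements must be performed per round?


For an [[n,k]] stabilizer code:
Number of stabilizer generators = n - k
= 59 - 9
= 50

50


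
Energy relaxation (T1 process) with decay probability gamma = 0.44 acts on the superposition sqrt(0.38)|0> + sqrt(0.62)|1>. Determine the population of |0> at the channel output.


For amplitude damping with parameter gamma on state sqrt(a)|0> + sqrt(b)|1>:
alpha^2 = 0.38, beta^2 = 0.62
P(|0>) = alpha^2 + gamma * beta^2
= 0.38 + 0.44 * 0.62
= 0.38 + 0.2728
= 0.6528

0.6528


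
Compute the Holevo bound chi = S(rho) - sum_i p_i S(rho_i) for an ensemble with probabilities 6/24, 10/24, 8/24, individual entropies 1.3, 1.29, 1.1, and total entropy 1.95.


chi = S(rho) - sum_i p_i * S(rho_i)
Weighted entropy = 6/24 * 1.3 + 10/24 * 1.29 + 8/24 * 1.1
= 1.2292
chi = 1.95 - 1.2292
= 0.7208

0.7208


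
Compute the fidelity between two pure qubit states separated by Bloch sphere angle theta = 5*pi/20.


For states separated by angle theta on Bloch sphere:
F = cos^2(theta/2)
theta = 5*pi/20 = 0.7854
theta/2 = 0.3927
cos(theta/2) = 0.9239
F = 0.8536

0.8536


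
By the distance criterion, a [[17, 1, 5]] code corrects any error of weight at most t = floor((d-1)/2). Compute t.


Code parameters: [[17, 1, 5]], distance d = 5.
Number of correctable errors = floor((d-1)/2)
= floor((5 - 1)/2)
= floor(4/2)
= 2

2


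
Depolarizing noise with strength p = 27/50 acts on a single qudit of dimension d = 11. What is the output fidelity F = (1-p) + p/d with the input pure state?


F = (1-p) + p/d
= (1 - 0.5400) + 0.5400/11
= 0.4600 + 0.0491
= 0.5091

0.5091


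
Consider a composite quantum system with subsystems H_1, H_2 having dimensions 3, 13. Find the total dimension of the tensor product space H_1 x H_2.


dim(H_1 x H_2) = 3 * 13
= 39

39


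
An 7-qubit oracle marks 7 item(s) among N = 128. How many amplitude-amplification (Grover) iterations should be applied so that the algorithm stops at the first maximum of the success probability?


After j Grover iterations the success probability is P(j) = sin^2((2j+1)*theta), where sin(theta) = sqrt(k/N).
N = 2^7 = 128, k = 7
sin(theta) = sqrt(k/N) = 0.2338535867
theta = arcsin(sqrt(k/N)) = 0.2360392927 rad
P(j) reaches its first maximum when (2j+1)*theta is as close as possible to pi/2, i.e. j = round(pi/(4*theta) - 1/2).
pi/(4*theta) - 1/2 = 2.8274
(For comparison, the common estimate pi/4 * sqrt(N/k) = 3.3585; the exact maximiser is used here.)
Optimal iterations = 3

3


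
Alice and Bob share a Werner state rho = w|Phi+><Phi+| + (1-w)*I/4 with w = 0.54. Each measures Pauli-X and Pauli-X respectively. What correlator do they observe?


|Phi+> = (|00> + |11>)/sqrt(2)
For the pure Bell state, <X_A X_B> = +1 (Bell-state Pauli correlator).
The maximally-mixed part I/4 has tr(I/4 * P tensor P) = 0 for any traceless Pauli P.
So <X_A X_B>_rho = w * (+1) + (1 - w) * 0
= 0.54 * (+1)
= 0.5400

0.5400


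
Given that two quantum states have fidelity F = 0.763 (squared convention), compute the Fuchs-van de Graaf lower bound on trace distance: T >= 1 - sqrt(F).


Fuchs-van de Graaf (squared-fidelity convention): 1 - sqrt(F) <= T <= sqrt(1 - F).
Lower bound: T >= 1 - sqrt(F)
sqrt(F) = sqrt(0.763) = 0.8735
T >= 1 - 0.8735
T >= 0.1265

0.1265


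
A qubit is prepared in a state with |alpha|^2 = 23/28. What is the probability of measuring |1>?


|alpha|^2 = 23/28 = 0.8214
|beta|^2 = 1 - 23/28 = 5/28 = 0.1786
P(|1>) = |beta|^2 = 0.1786

0.1786


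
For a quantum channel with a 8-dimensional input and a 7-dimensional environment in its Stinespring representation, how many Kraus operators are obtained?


Tracing out the environment in an orthonormal basis {|i>_E} gives Kraus operators K_i = <i|_E U |0>_E.
Number of Kraus operators = dim(H_env) = d_env
= 7

7


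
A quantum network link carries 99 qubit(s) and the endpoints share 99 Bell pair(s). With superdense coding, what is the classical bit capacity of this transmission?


Superdense coding allows 2 classical bits per shared entangled pair.
99 pair(s) -> 2 * 99 = 198 classical bits

198


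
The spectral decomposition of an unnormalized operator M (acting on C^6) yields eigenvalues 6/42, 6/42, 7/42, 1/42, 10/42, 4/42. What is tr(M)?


tr(M) = sum of eigenvalues
= 6/42 + 6/42 + 7/42 + 1/42 + 10/42 + 4/42
= 34/42
= 0.8095

0.8095


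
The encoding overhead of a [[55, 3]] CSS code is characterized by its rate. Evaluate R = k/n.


Code rate R = k/n
= 3/55
= 0.0545

0.0545


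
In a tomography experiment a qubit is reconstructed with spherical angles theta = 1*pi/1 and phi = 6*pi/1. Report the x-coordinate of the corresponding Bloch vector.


theta = 3.1416, phi = 18.8496
r_x = sin(theta)*cos(phi) = 0.0000 * 1.0000
r_x = 0.0000

0.0000


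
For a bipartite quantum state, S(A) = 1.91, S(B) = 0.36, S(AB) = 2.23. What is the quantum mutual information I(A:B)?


I(A:B) = S(A) + S(B) - S(AB)
= 1.91 + 0.36 - 2.23
= 0.0400

0.0400


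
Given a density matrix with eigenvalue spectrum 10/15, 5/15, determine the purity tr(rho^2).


tr(rho^2) = sum of eigenvalues squared
= (10/15)^2 + (5/15)^2
= (100 + 25) / 225
= 125/225
= 0.5556

0.5556


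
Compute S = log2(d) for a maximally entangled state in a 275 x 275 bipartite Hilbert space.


For a maximally entangled state in d x d:
S = log2(d) = log2(275)
= 8.1033

8.1033


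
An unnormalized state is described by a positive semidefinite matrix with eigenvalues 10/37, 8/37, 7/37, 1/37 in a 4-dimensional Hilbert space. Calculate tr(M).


tr(M) = sum of eigenvalues
= 10/37 + 8/37 + 7/37 + 1/37
= 26/37
= 0.7027

0.7027


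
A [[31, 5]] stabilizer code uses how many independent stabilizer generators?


For an [[n,k]] stabilizer code:
Number of stabilizer generators = n - k
= 31 - 5
= 26

26


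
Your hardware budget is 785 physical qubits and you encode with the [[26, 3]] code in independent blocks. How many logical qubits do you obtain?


Each code block uses 26 physical qubits for 3 logical qubit(s).
Number of complete blocks = floor(785 / 26) = 30
Logical qubits = 30 * 3
= 90

90


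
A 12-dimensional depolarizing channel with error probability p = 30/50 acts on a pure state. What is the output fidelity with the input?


F = (1-p) + p/d
= (1 - 0.6000) + 0.6000/12
= 0.4000 + 0.0500
= 0.4500

0.4500


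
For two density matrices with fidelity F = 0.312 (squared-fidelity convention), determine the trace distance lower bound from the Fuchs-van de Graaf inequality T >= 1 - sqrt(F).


Fuchs-van de Graaf (squared-fidelity convention): 1 - sqrt(F) <= T <= sqrt(1 - F).
Lower bound: T >= 1 - sqrt(F)
sqrt(F) = sqrt(0.312) = 0.5586
T >= 1 - 0.5586
T >= 0.4414

0.4414


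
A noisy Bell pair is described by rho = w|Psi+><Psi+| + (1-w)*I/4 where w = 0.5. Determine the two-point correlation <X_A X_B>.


|Psi+> = (|01> + |10>)/sqrt(2)
For the pure Bell state, <X_A X_B> = +1 (Bell-state Pauli correlator).
The maximally-mixed part I/4 has tr(I/4 * P tensor P) = 0 for any traceless Pauli P.
So <X_A X_B>_rho = w * (+1) + (1 - w) * 0
= 0.5 * (+1)
= 0.5000

0.5000


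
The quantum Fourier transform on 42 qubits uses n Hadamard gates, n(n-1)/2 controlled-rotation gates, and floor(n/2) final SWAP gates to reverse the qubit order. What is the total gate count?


Hadamard gates: 42
Controlled rotations: n*(n-1)/2 = 42*41/2 = 861
SWAP gates: floor(n/2) = floor(42/2) = 21
Total = 42 + 861 + 21
= 924

924


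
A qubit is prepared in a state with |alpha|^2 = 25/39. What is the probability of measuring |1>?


|alpha|^2 = 25/39 = 0.6410
|beta|^2 = 1 - 25/39 = 14/39 = 0.3590
P(|1>) = |beta|^2 = 0.3590

0.3590


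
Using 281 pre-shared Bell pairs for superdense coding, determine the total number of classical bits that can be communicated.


Superdense coding allows 2 classical bits per shared entangled pair.
281 pair(s) -> 2 * 281 = 562 classical bits

562


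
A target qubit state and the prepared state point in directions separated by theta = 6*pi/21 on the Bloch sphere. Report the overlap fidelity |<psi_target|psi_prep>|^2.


For states separated by angle theta on Bloch sphere:
F = cos^2(theta/2)
theta = 6*pi/21 = 0.8976
theta/2 = 0.4488
cos(theta/2) = 0.9010
F = 0.8117

0.8117


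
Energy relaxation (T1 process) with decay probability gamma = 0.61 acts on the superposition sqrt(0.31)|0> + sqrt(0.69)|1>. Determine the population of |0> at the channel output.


For amplitude damping with parameter gamma on state sqrt(a)|0> + sqrt(b)|1>:
alpha^2 = 0.31, beta^2 = 0.69
P(|0>) = alpha^2 + gamma * beta^2
= 0.31 + 0.61 * 0.69
= 0.31 + 0.4209
= 0.7309

0.7309


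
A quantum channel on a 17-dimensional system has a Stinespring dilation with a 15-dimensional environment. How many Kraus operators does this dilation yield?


Tracing out the environment in an orthonormal basis {|i>_E} gives Kraus operators K_i = <i|_E U |0>_E.
Number of Kraus operators = dim(H_env) = d_env
= 15

15


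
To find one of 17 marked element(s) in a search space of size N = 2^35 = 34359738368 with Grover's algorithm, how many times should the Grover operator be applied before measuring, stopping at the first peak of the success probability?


After j Grover iterations the success probability is P(j) = sin^2((2j+1)*theta), where sin(theta) = sqrt(k/N).
N = 2^35 = 34359738368, k = 17
sin(theta) = sqrt(k/N) = 2.224331625e-05
theta = arcsin(sqrt(k/N)) = 2.224331625e-05 rad
P(j) reaches its first maximum when (2j+1)*theta is as close as possible to pi/2, i.e. j = round(pi/(4*theta) - 1/2).
pi/(4*theta) - 1/2 = 35308.9006
(For comparison, the common estimate pi/4 * sqrt(N/k) = 35309.4006; the exact maximiser is used here.)
Optimal iterations = 35309

35309


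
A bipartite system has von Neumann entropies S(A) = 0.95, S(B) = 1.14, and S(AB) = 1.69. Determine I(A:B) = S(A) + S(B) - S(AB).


I(A:B) = S(A) + S(B) - S(AB)
= 0.95 + 1.14 - 1.69
= 0.4000

0.4000


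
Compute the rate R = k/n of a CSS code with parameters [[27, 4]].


Code rate R = k/n
= 4/27
= 0.1481

0.1481


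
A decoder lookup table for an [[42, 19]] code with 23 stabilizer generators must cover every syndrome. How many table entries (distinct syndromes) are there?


Each stabilizer generator gives a binary (+1 or -1) measurement outcome.
With 23 independent generators:
Total syndromes = 2^23
= 8388608

8388608


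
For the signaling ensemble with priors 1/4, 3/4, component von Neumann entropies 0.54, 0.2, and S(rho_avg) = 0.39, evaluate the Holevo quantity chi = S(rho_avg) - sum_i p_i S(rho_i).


chi = S(rho) - sum_i p_i * S(rho_i)
Weighted entropy = 1/4 * 0.54 + 3/4 * 0.2
= 0.2850
chi = 0.39 - 0.2850
= 0.1050

0.1050


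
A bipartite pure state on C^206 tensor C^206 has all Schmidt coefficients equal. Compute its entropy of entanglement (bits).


For a maximally entangled state in d x d:
S = log2(d) = log2(206)
= 7.6865

7.6865


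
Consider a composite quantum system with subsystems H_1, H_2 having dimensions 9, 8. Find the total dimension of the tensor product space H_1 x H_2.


dim(H_1 x H_2) = 9 * 8
= 72

72


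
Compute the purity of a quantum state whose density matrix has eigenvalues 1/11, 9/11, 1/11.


tr(rho^2) = sum of eigenvalues squared
= (1/11)^2 + (9/11)^2 + (1/11)^2
= (1 + 81 + 1) / 121
= 83/121
= 0.6860

0.6860


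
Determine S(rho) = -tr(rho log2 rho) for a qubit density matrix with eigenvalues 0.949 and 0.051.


S = -p*log2(p) - (1-p)*log2(1-p)
p = 0.9490, 1-p = 0.0510
= -0.9490 * log2(0.9490) - 0.0510 * log2(0.0510)
= -(-0.0717) - (-0.2190)
= 0.2906

0.2906


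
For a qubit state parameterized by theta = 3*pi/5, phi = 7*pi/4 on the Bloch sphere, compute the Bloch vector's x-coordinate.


theta = 1.8850, phi = 5.4978
r_x = sin(theta)*cos(phi) = 0.9511 * 0.7071
r_x = 0.6725

0.6725


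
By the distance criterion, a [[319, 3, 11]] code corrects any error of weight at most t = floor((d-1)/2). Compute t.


Code parameters: [[319, 3, 11]], distance d = 11.
Number of correctable errors = floor((d-1)/2)
= floor((11 - 1)/2)
= floor(10/2)
= 5

5


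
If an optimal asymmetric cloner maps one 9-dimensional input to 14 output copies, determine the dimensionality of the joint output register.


Output space = H^(tensor 14) where dim(H) = 9
dim = 9^14
= 81 (after 2 factors)
= 729 (after 3 factors)
= 6561 (after 4 factors)
= 59049 (after 5 factors)
= 531441 (after 6 factors)
= 4782969 (after 7 factors)
= 43046721 (after 8 factors)
= 387420489 (after 9 factors)
= 3486784401 (after 10 factors)
= 31381059609 (after 11 factors)
= 282429536481 (after 12 factors)
= 2541865828329 (after 13 factors)
= 22876792454961 (after 14 factors)
= 22876792454961

22876792454961


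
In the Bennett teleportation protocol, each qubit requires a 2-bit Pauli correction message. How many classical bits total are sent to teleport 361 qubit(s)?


Quantum teleportation requires 2 classical bits per qubit teleported.
361 qubit(s) -> 2 * 361 = 722 classical bits

722


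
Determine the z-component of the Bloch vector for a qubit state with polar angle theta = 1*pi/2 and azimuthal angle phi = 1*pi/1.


theta = 1.5708, phi = 3.1416
r_z = cos(theta) = 0.0000

0.0000


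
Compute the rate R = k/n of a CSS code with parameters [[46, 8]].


Code rate R = k/n
= 8/46
= 0.1739

0.1739


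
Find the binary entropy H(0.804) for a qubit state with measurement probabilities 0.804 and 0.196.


S = -p*log2(p) - (1-p)*log2(1-p)
p = 0.8040, 1-p = 0.1960
= -0.8040 * log2(0.8040) - 0.1960 * log2(0.1960)
= -(-0.2530) - (-0.4608)
= 0.7139

0.7139


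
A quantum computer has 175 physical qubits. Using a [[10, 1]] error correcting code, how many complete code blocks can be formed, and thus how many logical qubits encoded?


Each code block uses 10 physical qubits for 1 logical qubit(s).
Number of complete blocks = floor(175 / 10) = 17
Logical qubits = 17 * 1
= 17

17


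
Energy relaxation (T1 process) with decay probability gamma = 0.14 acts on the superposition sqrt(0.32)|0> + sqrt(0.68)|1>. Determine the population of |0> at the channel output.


For amplitude damping with parameter gamma on state sqrt(a)|0> + sqrt(b)|1>:
alpha^2 = 0.32, beta^2 = 0.68
P(|0>) = alpha^2 + gamma * beta^2
= 0.32 + 0.14 * 0.68
= 0.32 + 0.0952
= 0.4152

0.4152


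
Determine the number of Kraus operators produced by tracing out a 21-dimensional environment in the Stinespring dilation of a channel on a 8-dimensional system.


Tracing out the environment in an orthonormal basis {|i>_E} gives Kraus operators K_i = <i|_E U |0>_E.
Number of Kraus operators = dim(H_env) = d_env
= 21

21


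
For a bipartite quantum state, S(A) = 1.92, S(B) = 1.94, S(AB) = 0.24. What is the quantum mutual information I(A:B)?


I(A:B) = S(A) + S(B) - S(AB)
= 1.92 + 1.94 - 0.24
= 3.6200

3.6200


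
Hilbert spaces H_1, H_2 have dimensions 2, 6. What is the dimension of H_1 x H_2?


dim(H_1 x H_2) = 2 * 6
= 12

12


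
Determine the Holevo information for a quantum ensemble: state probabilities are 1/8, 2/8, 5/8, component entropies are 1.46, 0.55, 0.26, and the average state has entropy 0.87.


chi = S(rho) - sum_i p_i * S(rho_i)
Weighted entropy = 1/8 * 1.46 + 2/8 * 0.55 + 5/8 * 0.26
= 0.4825
chi = 0.87 - 0.4825
= 0.3875

0.3875


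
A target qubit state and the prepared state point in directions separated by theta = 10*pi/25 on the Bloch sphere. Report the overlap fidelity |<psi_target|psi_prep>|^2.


For states separated by angle theta on Bloch sphere:
F = cos^2(theta/2)
theta = 10*pi/25 = 1.2566
theta/2 = 0.6283
cos(theta/2) = 0.8090
F = 0.6545

0.6545


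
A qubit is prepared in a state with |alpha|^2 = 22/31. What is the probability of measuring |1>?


|alpha|^2 = 22/31 = 0.7097
|beta|^2 = 1 - 22/31 = 9/31 = 0.2903
P(|1>) = |beta|^2 = 0.2903

0.2903


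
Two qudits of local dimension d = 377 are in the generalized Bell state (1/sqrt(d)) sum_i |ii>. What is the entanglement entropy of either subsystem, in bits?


For a maximally entangled state in d x d:
S = log2(d) = log2(377)
= 8.5584

8.5584


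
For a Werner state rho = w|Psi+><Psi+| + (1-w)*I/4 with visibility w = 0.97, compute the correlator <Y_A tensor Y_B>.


|Psi+> = (|01> + |10>)/sqrt(2)
For the pure Bell state, <Y_A Y_B> = +1 (Bell-state Pauli correlator).
The maximally-mixed part I/4 has tr(I/4 * P tensor P) = 0 for any traceless Pauli P.
So <Y_A Y_B>_rho = w * (+1) + (1 - w) * 0
= 0.97 * (+1)
= 0.9700

0.9700


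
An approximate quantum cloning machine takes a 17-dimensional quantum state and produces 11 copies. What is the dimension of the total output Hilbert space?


Output space = H^(tensor 11) where dim(H) = 17
dim = 17^11
= 289 (after 2 factors)
= 4913 (after 3 factors)
= 83521 (after 4 factors)
= 1419857 (after 5 factors)
= 24137569 (after 6 factors)
= 410338673 (after 7 factors)
= 6975757441 (after 8 factors)
= 118587876497 (after 9 factors)
= 2015993900449 (after 10 factors)
= 34271896307633 (after 11 factors)
= 34271896307633

34271896307633


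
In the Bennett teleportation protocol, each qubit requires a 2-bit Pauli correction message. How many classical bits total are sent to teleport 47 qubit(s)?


Quantum teleportation requires 2 classical bits per qubit teleported.
47 qubit(s) -> 2 * 47 = 94 classical bits

94


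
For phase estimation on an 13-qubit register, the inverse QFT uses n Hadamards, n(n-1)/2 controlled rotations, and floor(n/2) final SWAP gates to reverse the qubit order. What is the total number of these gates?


Hadamard gates: 13
Controlled rotations: n*(n-1)/2 = 13*12/2 = 78
SWAP gates: floor(n/2) = floor(13/2) = 6
Total = 13 + 78 + 6
= 97

97


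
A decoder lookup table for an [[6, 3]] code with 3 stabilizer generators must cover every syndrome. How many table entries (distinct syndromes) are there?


Each stabilizer generator gives a binary (+1 or -1) measurement outcome.
With 3 independent generators:
Total syndromes = 2^3
= 8

8


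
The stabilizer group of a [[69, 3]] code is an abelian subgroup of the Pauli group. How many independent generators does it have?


For an [[n,k]] stabilizer code:
Number of stabilizer generators = n - k
= 69 - 3
= 66

66


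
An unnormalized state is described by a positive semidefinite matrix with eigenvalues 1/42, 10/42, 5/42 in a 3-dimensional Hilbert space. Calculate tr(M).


tr(M) = sum of eigenvalues
= 1/42 + 10/42 + 5/42
= 16/42
= 0.3810

0.3810


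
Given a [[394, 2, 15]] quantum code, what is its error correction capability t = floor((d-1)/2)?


Code parameters: [[394, 2, 15]], distance d = 15.
Number of correctable errors = floor((d-1)/2)
= floor((15 - 1)/2)
= floor(14/2)
= 7

7


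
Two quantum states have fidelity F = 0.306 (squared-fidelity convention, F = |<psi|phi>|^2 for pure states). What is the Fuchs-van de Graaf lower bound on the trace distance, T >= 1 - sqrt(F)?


Fuchs-van de Graaf (squared-fidelity convention): 1 - sqrt(F) <= T <= sqrt(1 - F).
Lower bound: T >= 1 - sqrt(F)
sqrt(F) = sqrt(0.306) = 0.5532
T >= 1 - 0.5532
T >= 0.4468

0.4468


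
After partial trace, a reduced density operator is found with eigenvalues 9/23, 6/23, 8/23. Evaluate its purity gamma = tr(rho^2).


tr(rho^2) = sum of eigenvalues squared
= (9/23)^2 + (6/23)^2 + (8/23)^2
= (81 + 36 + 64) / 529
= 181/529
= 0.3422

0.3422


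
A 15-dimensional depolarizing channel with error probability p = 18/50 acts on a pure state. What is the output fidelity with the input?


F = (1-p) + p/d
= (1 - 0.3600) + 0.3600/15
= 0.6400 + 0.0240
= 0.6640

0.6640


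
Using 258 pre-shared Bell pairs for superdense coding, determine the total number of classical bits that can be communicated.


Superdense coding allows 2 classical bits per shared entangled pair.
258 pair(s) -> 2 * 258 = 516 classical bits

516


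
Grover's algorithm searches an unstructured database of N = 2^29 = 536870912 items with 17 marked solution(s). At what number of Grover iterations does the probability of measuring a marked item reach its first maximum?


After j Grover iterations the success probability is P(j) = sin^2((2j+1)*theta), where sin(theta) = sqrt(k/N).
N = 2^29 = 536870912, k = 17
sin(theta) = sqrt(k/N) = 0.00017794653
theta = arcsin(sqrt(k/N)) = 0.0001779465309 rad
P(j) reaches its first maximum when (2j+1)*theta is as close as possible to pi/2, i.e. j = round(pi/(4*theta) - 1/2).
pi/(4*theta) - 1/2 = 4413.1750
(For comparison, the common estimate pi/4 * sqrt(N/k) = 4413.6751; the exact maximiser is used here.)
Optimal iterations = 4413

4413


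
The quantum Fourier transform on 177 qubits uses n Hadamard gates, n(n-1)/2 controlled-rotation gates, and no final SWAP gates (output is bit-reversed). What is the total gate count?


Hadamard gates: 177
Controlled rotations: n*(n-1)/2 = 177*176/2 = 15576
SWAP gates: 0 (omitted)
Total = 177 + 15576
= 15753

15753


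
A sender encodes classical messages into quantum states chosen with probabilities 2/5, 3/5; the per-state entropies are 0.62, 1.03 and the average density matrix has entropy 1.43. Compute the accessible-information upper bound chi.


chi = S(rho) - sum_i p_i * S(rho_i)
Weighted entropy = 2/5 * 0.62 + 3/5 * 1.03
= 0.8660
chi = 1.43 - 0.8660
= 0.5640

0.5640


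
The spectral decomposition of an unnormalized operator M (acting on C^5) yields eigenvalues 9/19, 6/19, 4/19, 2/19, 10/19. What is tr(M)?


tr(M) = sum of eigenvalues
= 9/19 + 6/19 + 4/19 + 2/19 + 10/19
= 31/19
= 1.6316

1.6316


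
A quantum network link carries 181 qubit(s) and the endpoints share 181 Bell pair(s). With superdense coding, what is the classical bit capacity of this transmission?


Superdense coding allows 2 classical bits per shared entangled pair.
181 pair(s) -> 2 * 181 = 362 classical bits

362


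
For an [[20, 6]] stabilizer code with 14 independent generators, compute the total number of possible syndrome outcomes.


Each stabilizer generator gives a binary (+1 or -1) measurement outcome.
With 14 independent generators:
Total syndromes = 2^14
= 16384

16384


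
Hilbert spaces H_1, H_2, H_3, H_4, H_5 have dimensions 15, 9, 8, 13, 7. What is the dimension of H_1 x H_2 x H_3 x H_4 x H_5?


dim(H_1 x H_2 x H_3 x H_4 x H_5) = 15 * 9 * 8 * 13 * 7
= 135 * 8 * 13 * 7
= 1080 * 13 * 7
= 14040 * 7
= 98280

98280


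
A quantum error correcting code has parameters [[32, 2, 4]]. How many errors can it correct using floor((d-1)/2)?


Code parameters: [[32, 2, 4]], distance d = 4.
Number of correctable errors = floor((d-1)/2)
= floor((4 - 1)/2)
= floor(3/2)
= 1

1


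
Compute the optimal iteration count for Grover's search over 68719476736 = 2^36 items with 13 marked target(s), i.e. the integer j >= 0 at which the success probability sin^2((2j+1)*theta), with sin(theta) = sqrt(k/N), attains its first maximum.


After j Grover iterations the success probability is P(j) = sin^2((2j+1)*theta), where sin(theta) = sqrt(k/N).
N = 2^36 = 68719476736, k = 13
sin(theta) = sqrt(k/N) = 1.375408659e-05
theta = arcsin(sqrt(k/N)) = 1.375408659e-05 rad
P(j) reaches its first maximum when (2j+1)*theta is as close as possible to pi/2, i.e. j = round(pi/(4*theta) - 1/2).
pi/(4*theta) - 1/2 = 57102.3951
(For comparison, the common estimate pi/4 * sqrt(N/k) = 57102.8951; the exact maximiser is used here.)
Optimal iterations = 57102

57102


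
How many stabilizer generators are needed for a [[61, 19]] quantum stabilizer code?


For an [[n,k]] stabilizer code:
Number of stabilizer generators = n - k
= 61 - 19
= 42

42


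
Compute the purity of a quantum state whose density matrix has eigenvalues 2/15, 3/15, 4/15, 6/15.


tr(rho^2) = sum of eigenvalues squared
= (2/15)^2 + (3/15)^2 + (4/15)^2 + (6/15)^2
= (4 + 9 + 16 + 36) / 225
= 65/225
= 0.2889

0.2889


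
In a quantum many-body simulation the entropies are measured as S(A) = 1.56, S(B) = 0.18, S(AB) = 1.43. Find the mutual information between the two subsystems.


I(A:B) = S(A) + S(B) - S(AB)
= 1.56 + 0.18 - 1.43
= 0.3100

0.3100


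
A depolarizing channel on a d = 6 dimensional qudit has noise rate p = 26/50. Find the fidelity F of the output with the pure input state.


F = (1-p) + p/d
= (1 - 0.5200) + 0.5200/6
= 0.4800 + 0.0867
= 0.5667

0.5667


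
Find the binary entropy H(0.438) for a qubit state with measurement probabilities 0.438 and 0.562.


S = -p*log2(p) - (1-p)*log2(1-p)
p = 0.4380, 1-p = 0.5620
= -0.4380 * log2(0.4380) - 0.5620 * log2(0.5620)
= -(-0.5217) - (-0.4672)
= 0.9889

0.9889


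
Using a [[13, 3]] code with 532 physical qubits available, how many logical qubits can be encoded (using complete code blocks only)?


Each code block uses 13 physical qubits for 3 logical qubit(s).
Number of complete blocks = floor(532 / 13) = 40
Logical qubits = 40 * 3
= 120

120


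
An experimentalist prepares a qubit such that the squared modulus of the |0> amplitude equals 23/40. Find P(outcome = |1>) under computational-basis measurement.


|alpha|^2 = 23/40 = 0.5750
|beta|^2 = 1 - 23/40 = 17/40 = 0.4250
P(|1>) = |beta|^2 = 0.4250

0.4250


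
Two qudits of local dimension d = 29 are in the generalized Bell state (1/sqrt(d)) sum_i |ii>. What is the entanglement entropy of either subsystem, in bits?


For a maximally entangled state in d x d:
S = log2(d) = log2(29)
= 4.8580

4.8580


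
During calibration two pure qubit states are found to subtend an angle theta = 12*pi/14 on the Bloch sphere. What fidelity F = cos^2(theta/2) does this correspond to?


For states separated by angle theta on Bloch sphere:
F = cos^2(theta/2)
theta = 12*pi/14 = 2.6928
theta/2 = 1.3464
cos(theta/2) = 0.2225
F = 0.0495

0.0495


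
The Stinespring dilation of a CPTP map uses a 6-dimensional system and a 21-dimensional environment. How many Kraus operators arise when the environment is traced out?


Tracing out the environment in an orthonormal basis {|i>_E} gives Kraus operators K_i = <i|_E U |0>_E.
Number of Kraus operators = dim(H_env) = d_env
= 21

21


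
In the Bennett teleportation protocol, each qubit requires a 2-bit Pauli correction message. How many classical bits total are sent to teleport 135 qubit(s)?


Quantum teleportation requires 2 classical bits per qubit teleported.
135 qubit(s) -> 2 * 135 = 270 classical bits

270


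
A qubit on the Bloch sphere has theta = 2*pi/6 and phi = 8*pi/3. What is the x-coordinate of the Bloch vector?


theta = 1.0472, phi = 8.3776
r_x = sin(theta)*cos(phi) = 0.8660 * -0.5000
r_x = -0.4330

-0.4330


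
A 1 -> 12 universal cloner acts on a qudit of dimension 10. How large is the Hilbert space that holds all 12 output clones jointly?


Output space = H^(tensor 12) where dim(H) = 10
dim = 10^12
= 100 (after 2 factors)
= 1000 (after 3 factors)
= 10000 (after 4 factors)
= 100000 (after 5 factors)
= 1000000 (after 6 factors)
= 10000000 (after 7 factors)
= 100000000 (after 8 factors)
= 1000000000 (after 9 factors)
= 10000000000 (after 10 factors)
= 100000000000 (after 11 factors)
= 1000000000000 (after 12 factors)
= 1000000000000

1000000000000


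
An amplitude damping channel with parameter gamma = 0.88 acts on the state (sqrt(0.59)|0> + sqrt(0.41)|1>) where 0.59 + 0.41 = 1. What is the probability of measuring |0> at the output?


For amplitude damping with parameter gamma on state sqrt(a)|0> + sqrt(b)|1>:
alpha^2 = 0.59, beta^2 = 0.41
P(|0>) = alpha^2 + gamma * beta^2
= 0.59 + 0.88 * 0.41
= 0.59 + 0.3608
= 0.9508

0.9508


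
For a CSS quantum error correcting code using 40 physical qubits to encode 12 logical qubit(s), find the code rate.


Code rate R = k/n
= 12/40
= 0.3000

0.3000


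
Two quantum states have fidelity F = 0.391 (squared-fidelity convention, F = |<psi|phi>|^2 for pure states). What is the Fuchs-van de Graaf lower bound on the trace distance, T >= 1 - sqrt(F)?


Fuchs-van de Graaf (squared-fidelity convention): 1 - sqrt(F) <= T <= sqrt(1 - F).
Lower bound: T >= 1 - sqrt(F)
sqrt(F) = sqrt(0.391) = 0.6253
T >= 1 - 0.6253
T >= 0.3747

0.3747


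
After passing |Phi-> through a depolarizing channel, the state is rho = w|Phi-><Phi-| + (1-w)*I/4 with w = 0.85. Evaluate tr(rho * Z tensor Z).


|Phi-> = (|00> - |11>)/sqrt(2)
For the pure Bell state, <Z_A Z_B> = +1 (Bell-state Pauli correlator).
The maximally-mixed part I/4 has tr(I/4 * P tensor P) = 0 for any traceless Pauli P.
So <Z_A Z_B>_rho = w * (+1) + (1 - w) * 0
= 0.85 * (+1)
= 0.8500

0.8500


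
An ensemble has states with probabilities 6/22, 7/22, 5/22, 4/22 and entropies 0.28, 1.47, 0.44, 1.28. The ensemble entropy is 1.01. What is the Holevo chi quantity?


chi = S(rho) - sum_i p_i * S(rho_i)
Weighted entropy = 6/22 * 0.28 + 7/22 * 1.47 + 5/22 * 0.44 + 4/22 * 1.28
= 0.8768
chi = 1.01 - 0.8768
= 0.1332

0.1332


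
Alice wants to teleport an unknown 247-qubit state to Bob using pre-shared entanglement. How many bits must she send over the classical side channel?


Quantum teleportation requires 2 classical bits per qubit teleported.
247 qubit(s) -> 2 * 247 = 494 classical bits

494


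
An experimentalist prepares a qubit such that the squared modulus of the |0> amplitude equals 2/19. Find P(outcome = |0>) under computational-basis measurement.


|alpha|^2 = 2/19 = 0.1053
|beta|^2 = 1 - 2/19 = 17/19 = 0.8947
P(|0>) = |alpha|^2 = 0.1053

0.1053


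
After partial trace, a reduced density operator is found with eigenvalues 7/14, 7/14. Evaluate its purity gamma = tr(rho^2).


tr(rho^2) = sum of eigenvalues squared
= (7/14)^2 + (7/14)^2
= (49 + 49) / 196
= 98/196
= 0.5000

0.5000


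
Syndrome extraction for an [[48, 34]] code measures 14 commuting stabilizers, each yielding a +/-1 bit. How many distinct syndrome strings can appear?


Each stabilizer generator gives a binary (+1 or -1) measurement outcome.
With 14 independent generators:
Total syndromes = 2^14
= 16384

16384


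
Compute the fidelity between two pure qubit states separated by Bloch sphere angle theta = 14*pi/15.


For states separated by angle theta on Bloch sphere:
F = cos^2(theta/2)
theta = 14*pi/15 = 2.9322
theta/2 = 1.4661
cos(theta/2) = 0.1045
F = 0.0109

0.0109


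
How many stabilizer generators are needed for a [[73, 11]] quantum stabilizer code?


For an [[n,k]] stabilizer code:
Number of stabilizer generators = n - k
= 73 - 11
= 62

62


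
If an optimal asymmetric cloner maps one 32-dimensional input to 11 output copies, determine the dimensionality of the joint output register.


Output space = H^(tensor 11) where dim(H) = 32
dim = 32^11
= 1024 (after 2 factors)
= 32768 (after 3 factors)
= 1048576 (after 4 factors)
= 33554432 (after 5 factors)
= 1073741824 (after 6 factors)
= 34359738368 (after 7 factors)
= 1099511627776 (after 8 factors)
= 35184372088832 (after 9 factors)
= 1125899906842624 (after 10 factors)
= 36028797018963968 (after 11 factors)
= 36028797018963968

36028797018963968


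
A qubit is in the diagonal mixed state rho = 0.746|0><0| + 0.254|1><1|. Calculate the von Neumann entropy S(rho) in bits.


S = -p*log2(p) - (1-p)*log2(1-p)
p = 0.7460, 1-p = 0.2540
= -0.7460 * log2(0.7460) - 0.2540 * log2(0.2540)
= -(-0.3154) - (-0.5022)
= 0.8176

0.8176


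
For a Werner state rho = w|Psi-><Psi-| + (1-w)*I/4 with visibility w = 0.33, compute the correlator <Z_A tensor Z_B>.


|Psi-> = (|01> - |10>)/sqrt(2)
For the pure Bell state, <Z_A Z_B> = -1 (Bell-state Pauli correlator).
The maximally-mixed part I/4 has tr(I/4 * P tensor P) = 0 for any traceless Pauli P.
So <Z_A Z_B>_rho = w * (-1) + (1 - w) * 0
= 0.33 * (-1)
= -0.3300

-0.3300


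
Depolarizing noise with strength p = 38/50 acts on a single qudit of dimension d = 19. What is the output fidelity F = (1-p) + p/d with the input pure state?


F = (1-p) + p/d
= (1 - 0.7600) + 0.7600/19
= 0.2400 + 0.0400
= 0.2800

0.2800


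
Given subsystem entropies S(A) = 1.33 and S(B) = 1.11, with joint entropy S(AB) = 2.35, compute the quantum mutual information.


I(A:B) = S(A) + S(B) - S(AB)
= 1.33 + 1.11 - 2.35
= 0.0900

0.0900


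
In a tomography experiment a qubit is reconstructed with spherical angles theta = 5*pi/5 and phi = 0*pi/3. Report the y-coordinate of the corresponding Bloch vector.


theta = 3.1416, phi = 0.0000
r_y = sin(theta)*sin(phi) = 0.0000 * 0.0000
r_y = 0.0000

0.0000


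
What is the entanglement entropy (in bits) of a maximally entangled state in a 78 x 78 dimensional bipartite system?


For a maximally entangled state in d x d:
S = log2(d) = log2(78)
= 6.2854

6.2854
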